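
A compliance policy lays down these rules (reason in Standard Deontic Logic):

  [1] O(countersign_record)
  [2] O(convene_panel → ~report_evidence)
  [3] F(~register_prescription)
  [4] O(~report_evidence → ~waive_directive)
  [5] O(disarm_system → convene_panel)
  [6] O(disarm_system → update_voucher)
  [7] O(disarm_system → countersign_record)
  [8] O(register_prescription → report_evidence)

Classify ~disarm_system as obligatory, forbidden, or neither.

Premise 3, F(~register_prescription), is equivalent to O(register_prescription).
From O(register_prescription) and premise 8, O(register_prescription → report_evidence), we obtain O(report_evidence).
The contrapositive of premise 2 (O(convene_panel → ~report_evidence)) is O(report_evidence → ~convene_panel), and O(report_evidence) is already established, so O(~convene_panel).
Premise 5 is O(disarm_system → convene_panel); contrapositively O(~convene_panel → ~disarm_system). Since O(~convene_panel) holds, K gives O(~disarm_system).
Premises 1, 4, 6, 7 do not contribute to this derivation.
Hence ~disarm_system is obligatory.

Obligatory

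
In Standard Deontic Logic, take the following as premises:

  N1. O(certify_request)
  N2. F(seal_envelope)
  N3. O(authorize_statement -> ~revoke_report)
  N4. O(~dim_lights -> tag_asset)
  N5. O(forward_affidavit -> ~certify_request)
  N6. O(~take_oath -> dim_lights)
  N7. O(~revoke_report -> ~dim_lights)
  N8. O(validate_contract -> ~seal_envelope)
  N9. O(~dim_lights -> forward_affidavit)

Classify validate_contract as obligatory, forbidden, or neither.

Neither

Premise 8 is O(validate_contract -> ~seal_envelope); even if O(~seal_envelope) held, inferring O(validate_contract) would be affirming the consequent — invalid.
No premise or chain of K-axiom applications forces O(validate_contract), and none forces O(~validate_contract). So validate_contract is neither obligatory nor forbidden under these norms.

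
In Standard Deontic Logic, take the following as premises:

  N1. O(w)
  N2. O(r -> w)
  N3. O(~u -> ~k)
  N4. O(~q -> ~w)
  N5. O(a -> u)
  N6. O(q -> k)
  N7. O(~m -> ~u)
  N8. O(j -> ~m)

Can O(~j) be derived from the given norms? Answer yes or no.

Yes

From premise 1 we have O(w).
Premise 4 is O(~q -> ~w); contrapositively O(w -> q). Since O(w) holds, K gives O(q).
With premise 6, O(q -> k), the K-axiom yields O(k).
Premise 3 is O(~u -> ~k); contrapositively O(k -> u). Since O(k) holds, K gives O(u).
Premise 7 is O(~m -> ~u); contrapositively O(u -> m). Since O(u) holds, K gives O(m).
Premise 8 is O(j -> ~m); contrapositively O(m -> ~j). Since O(m) holds, K gives O(~j).
Premises 2, 5 do not contribute to this derivation.
So O(~j) follows.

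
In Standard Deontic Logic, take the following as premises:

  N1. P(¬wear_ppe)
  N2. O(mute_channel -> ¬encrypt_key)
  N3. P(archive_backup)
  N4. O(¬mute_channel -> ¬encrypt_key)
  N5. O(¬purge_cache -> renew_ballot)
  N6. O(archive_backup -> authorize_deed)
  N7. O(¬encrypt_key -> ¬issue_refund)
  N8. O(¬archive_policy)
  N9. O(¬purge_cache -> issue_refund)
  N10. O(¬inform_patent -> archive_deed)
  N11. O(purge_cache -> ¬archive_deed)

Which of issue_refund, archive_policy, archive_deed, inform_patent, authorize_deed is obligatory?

inform_patent

By case analysis on mute_channel: premise 2 gives O(mute_channel -> ¬encrypt_key) and premise 4 gives O(¬mute_channel -> ¬encrypt_key), so O(¬encrypt_key) either way.
With premise 7, O(¬encrypt_key -> ¬issue_refund), the K-axiom yields O(¬issue_refund).
The contrapositive of premise 9 (O(¬purge_cache -> issue_refund)) is O(¬issue_refund -> purge_cache), and O(¬issue_refund) is already established, so O(purge_cache).
With premise 11, O(purge_cache -> ¬archive_deed), the K-axiom yields O(¬archive_deed).
Premise 10, O(¬inform_patent -> archive_deed), contraposes to O(¬archive_deed -> inform_patent); with O(¬archive_deed) we get O(inform_patent).
So O(inform_patent) holds — inform_patent is obligatory. None of the other listed options is made obligatory by any chain of premises.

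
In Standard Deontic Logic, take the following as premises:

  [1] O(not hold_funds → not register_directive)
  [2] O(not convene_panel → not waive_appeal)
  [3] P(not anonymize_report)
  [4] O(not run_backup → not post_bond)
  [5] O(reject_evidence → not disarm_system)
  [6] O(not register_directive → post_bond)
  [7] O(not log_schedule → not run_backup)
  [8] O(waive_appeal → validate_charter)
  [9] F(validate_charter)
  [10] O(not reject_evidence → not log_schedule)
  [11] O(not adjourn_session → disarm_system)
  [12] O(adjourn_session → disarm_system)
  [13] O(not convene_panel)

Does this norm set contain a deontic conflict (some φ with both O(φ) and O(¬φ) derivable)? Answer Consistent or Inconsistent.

Premise 8 is O(waive_appeal → validate_charter), but O(waive_appeal) is not derivable from the premises, so it does not yield O(validate_charter).
So O(validate_charter) is not derivable, and the apparent clash with O(not validate_charter) does not arise.
A world satisfying every obligation exists (e.g. adjourn_session=false, anonymize_report=false, convene_panel=false, disarm_system=true, hold_funds=true, log_schedule=false, post_bond=false, register_directive=true, reject_evidence=false, run_backup=false, validate_charter=false, waive_appeal=false); no atom is both obligatory and forbidden, so the set is consistent.

Consistent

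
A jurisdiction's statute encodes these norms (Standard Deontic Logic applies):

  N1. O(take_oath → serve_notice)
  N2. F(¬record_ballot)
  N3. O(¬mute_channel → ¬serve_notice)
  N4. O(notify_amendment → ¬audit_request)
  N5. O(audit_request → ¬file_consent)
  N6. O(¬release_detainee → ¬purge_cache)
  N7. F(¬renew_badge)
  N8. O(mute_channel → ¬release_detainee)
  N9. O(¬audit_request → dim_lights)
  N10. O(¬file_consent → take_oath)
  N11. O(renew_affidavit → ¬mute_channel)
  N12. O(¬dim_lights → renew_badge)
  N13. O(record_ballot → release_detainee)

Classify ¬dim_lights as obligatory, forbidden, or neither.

F(¬record_ballot) at premise 2 means O(record_ballot).
From O(record_ballot) and premise 13, O(record_ballot → release_detainee), we obtain O(release_detainee).
Premise 8 is O(mute_channel → ¬release_detainee); contrapositively O(release_detainee → ¬mute_channel). Since O(release_detainee) holds, K gives O(¬mute_channel).
With premise 3, O(¬mute_channel → ¬serve_notice), the K-axiom yields O(¬serve_notice).
Premise 1, O(take_oath → serve_notice), contraposes to O(¬serve_notice → ¬take_oath); with O(¬serve_notice) we get O(¬take_oath).
The contrapositive of premise 10 (O(¬file_consent → take_oath)) is O(¬take_oath → file_consent), and O(¬take_oath) is already established, so O(file_consent).
Premise 5 is O(audit_request → ¬file_consent); contrapositively O(file_consent → ¬audit_request). Since O(file_consent) holds, K gives O(¬audit_request).
With premise 9, O(¬audit_request → dim_lights), the K-axiom yields O(dim_lights).
Premises 4, 6, 7, 11, 12 do not contribute to this derivation.
Thus O(dim_lights), which is F(¬dim_lights): ¬dim_lights is forbidden.

Forbidden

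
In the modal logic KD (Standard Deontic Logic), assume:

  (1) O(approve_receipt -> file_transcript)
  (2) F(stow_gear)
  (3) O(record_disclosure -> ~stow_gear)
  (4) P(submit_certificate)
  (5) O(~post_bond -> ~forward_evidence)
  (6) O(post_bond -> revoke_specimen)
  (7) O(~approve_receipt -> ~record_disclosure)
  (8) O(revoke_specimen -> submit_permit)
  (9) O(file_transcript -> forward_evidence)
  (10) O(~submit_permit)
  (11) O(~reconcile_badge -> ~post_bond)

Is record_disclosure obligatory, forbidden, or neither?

Premise 10 gives O(~submit_permit).
The contrapositive of premise 8 (O(revoke_specimen -> submit_permit)) is O(~submit_permit -> ~revoke_specimen), and O(~submit_permit) is already established, so O(~revoke_specimen).
The contrapositive of premise 6 (O(post_bond -> revoke_specimen)) is O(~revoke_specimen -> ~post_bond), and O(~revoke_specimen) is already established, so O(~post_bond).
With premise 5, O(~post_bond -> ~forward_evidence), the K-axiom yields O(~forward_evidence).
Premise 9 is O(file_transcript -> forward_evidence); contrapositively O(~forward_evidence -> ~file_transcript). Since O(~forward_evidence) holds, K gives O(~file_transcript).
The contrapositive of premise 1 (O(approve_receipt -> file_transcript)) is O(~file_transcript -> ~approve_receipt), and O(~file_transcript) is already established, so O(~approve_receipt).
From O(~approve_receipt) and premise 7, O(~approve_receipt -> ~record_disclosure), we obtain O(~record_disclosure).
Premises 2, 3, 4, 11 do not contribute to this derivation.
Thus O(~record_disclosure), which is F(record_disclosure): record_disclosure is forbidden.

Forbidden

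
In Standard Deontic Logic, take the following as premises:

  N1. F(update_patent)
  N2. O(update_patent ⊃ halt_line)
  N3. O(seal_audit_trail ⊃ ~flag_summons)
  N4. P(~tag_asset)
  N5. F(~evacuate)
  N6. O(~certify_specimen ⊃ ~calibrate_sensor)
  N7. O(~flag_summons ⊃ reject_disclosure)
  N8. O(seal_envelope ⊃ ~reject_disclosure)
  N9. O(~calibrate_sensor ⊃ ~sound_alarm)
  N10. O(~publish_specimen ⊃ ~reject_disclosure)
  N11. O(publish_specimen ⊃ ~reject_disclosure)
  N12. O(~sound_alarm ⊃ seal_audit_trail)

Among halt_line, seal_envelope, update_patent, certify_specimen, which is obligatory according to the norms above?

Premises 11 and 10 cover both cases: O(publish_specimen ⊃ ~reject_disclosure) and O(~publish_specimen ⊃ ~reject_disclosure). Since publish_specimen ∨ ~publish_specimen is a tautology, O(~reject_disclosure) follows.
Premise 7, O(~flag_summons ⊃ reject_disclosure), contraposes to O(~reject_disclosure ⊃ flag_summons); with O(~reject_disclosure) we get O(flag_summons).
Premise 3, O(seal_audit_trail ⊃ ~flag_summons), contraposes to O(flag_summons ⊃ ~seal_audit_trail); with O(flag_summons) we get O(~seal_audit_trail).
Premise 12 is O(~sound_alarm ⊃ seal_audit_trail); contrapositively O(~seal_audit_trail ⊃ sound_alarm). Since O(~seal_audit_trail) holds, K gives O(sound_alarm).
The contrapositive of premise 9 (O(~calibrate_sensor ⊃ ~sound_alarm)) is O(sound_alarm ⊃ calibrate_sensor), and O(sound_alarm) is already established, so O(calibrate_sensor).
Premise 6 is O(~certify_specimen ⊃ ~calibrate_sensor); contrapositively O(calibrate_sensor ⊃ certify_specimen). Since O(calibrate_sensor) holds, K gives O(certify_specimen).
So O(certify_specimen) holds — certify_specimen is obligatory. None of the other listed options is made obligatory by any chain of premises.

certify_specimen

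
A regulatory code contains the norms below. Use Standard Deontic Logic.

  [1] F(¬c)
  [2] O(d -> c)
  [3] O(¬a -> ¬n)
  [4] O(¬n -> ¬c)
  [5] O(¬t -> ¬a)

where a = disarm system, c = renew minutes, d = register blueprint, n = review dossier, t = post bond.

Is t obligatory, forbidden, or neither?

Obligatory

F(¬c) at premise 1 means O(c).
Premise 4, O(¬n -> ¬c), contraposes to O(c -> n); with O(c) we get O(n).
Premise 3 is O(¬a -> ¬n); contrapositively O(n -> a). Since O(n) holds, K gives O(a).
The contrapositive of premise 5 (O(¬t -> ¬a)) is O(a -> t), and O(a) is already established, so O(t).
Premise 2 does not contribute to this derivation.
Hence t is obligatory.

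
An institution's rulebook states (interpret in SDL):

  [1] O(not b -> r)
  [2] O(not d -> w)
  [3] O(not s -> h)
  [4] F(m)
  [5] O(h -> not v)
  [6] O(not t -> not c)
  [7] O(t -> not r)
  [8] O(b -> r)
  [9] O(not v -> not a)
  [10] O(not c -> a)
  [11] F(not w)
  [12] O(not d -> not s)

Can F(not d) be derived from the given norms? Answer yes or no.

Premises 8 and 1 cover both cases: O(b -> r) and O(not b -> r). Since b ∨ not b is a tautology, O(r) follows.
The contrapositive of premise 7 (O(t -> not r)) is O(r -> not t), and O(r) is already established, so O(not t).
Premise 6 is O(not t -> not c); since O(not t), deontic closure gives O(not c).
From O(not c) and premise 10, O(not c -> a), we obtain O(a).
The contrapositive of premise 9 (O(not v -> not a)) is O(a -> v), and O(a) is already established, so O(v).
The contrapositive of premise 5 (O(h -> not v)) is O(v -> not h), and O(v) is already established, so O(not h).
Premise 3 is O(not s -> h); contrapositively O(not h -> s). Since O(not h) holds, K gives O(s).
Premise 12 is O(not d -> not s); contrapositively O(s -> d). Since O(s) holds, K gives O(d).
Premises 2, 4, 11 do not contribute to this derivation.
So O(d) holds, i.e. F(not d). The claim follows.

Yes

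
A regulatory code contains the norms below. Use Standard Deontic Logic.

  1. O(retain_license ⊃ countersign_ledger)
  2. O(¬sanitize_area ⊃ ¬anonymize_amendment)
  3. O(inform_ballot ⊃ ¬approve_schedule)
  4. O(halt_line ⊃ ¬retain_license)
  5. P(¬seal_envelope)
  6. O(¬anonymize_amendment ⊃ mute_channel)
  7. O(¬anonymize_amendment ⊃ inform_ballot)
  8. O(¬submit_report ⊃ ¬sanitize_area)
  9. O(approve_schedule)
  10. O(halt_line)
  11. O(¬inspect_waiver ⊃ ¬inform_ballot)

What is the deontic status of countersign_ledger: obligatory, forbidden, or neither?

Neither

Premise 1 is O(retain_license ⊃ countersign_ledger), but O(retain_license) is not derivable from the premises, so it does not yield O(countersign_ledger).
No premise or chain of K-axiom applications forces O(countersign_ledger), and none forces O(¬countersign_ledger). So countersign_ledger is neither obligatory nor forbidden under these norms.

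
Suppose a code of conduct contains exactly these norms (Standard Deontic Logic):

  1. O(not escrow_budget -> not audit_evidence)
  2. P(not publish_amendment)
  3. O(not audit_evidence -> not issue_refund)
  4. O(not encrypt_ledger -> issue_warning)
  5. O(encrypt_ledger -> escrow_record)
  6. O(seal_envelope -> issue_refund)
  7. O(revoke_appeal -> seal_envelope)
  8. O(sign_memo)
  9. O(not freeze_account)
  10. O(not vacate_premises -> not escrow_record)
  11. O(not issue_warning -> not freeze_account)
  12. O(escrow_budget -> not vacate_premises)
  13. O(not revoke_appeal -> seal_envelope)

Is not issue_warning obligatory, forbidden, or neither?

Premises 7 and 13 are O(revoke_appeal -> seal_envelope) and O(not revoke_appeal -> seal_envelope); every ideal world satisfies revoke_appeal or not revoke_appeal, so in either case seal_envelope holds — hence O(seal_envelope).
With premise 6, O(seal_envelope -> issue_refund), the K-axiom yields O(issue_refund).
The contrapositive of premise 3 (O(not audit_evidence -> not issue_refund)) is O(issue_refund -> audit_evidence), and O(issue_refund) is already established, so O(audit_evidence).
The contrapositive of premise 1 (O(not escrow_budget -> not audit_evidence)) is O(audit_evidence -> escrow_budget), and O(audit_evidence) is already established, so O(escrow_budget).
Applying K to premise 12 (O(escrow_budget -> not vacate_premises)) and O(escrow_budget) yields O(not vacate_premises).
From O(not vacate_premises) and premise 10, O(not vacate_premises -> not escrow_record), we obtain O(not escrow_record).
The contrapositive of premise 5 (O(encrypt_ledger -> escrow_record)) is O(not escrow_record -> not encrypt_ledger), and O(not escrow_record) is already established, so O(not encrypt_ledger).
Applying K to premise 4 (O(not encrypt_ledger -> issue_warning)) and O(not encrypt_ledger) yields O(issue_warning).
Premises 2, 8, 9, 11 do not contribute to this derivation.
Thus O(issue_warning), which is F(not issue_warning): not issue_warning is forbidden.

Forbidden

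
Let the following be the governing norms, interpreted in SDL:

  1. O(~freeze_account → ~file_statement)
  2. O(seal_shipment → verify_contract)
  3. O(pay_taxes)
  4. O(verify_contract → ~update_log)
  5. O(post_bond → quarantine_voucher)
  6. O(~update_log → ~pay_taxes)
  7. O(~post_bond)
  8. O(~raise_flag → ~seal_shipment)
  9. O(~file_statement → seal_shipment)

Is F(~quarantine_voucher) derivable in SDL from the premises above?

Premise 5 is O(post_bond → quarantine_voucher), but O(post_bond) is not derivable from the premises, so it does not yield O(quarantine_voucher).
No other premise forces O(quarantine_voucher). An ideal world satisfying every premise can still have ~quarantine_voucher true, so F(~quarantine_voucher) is not derivable.

No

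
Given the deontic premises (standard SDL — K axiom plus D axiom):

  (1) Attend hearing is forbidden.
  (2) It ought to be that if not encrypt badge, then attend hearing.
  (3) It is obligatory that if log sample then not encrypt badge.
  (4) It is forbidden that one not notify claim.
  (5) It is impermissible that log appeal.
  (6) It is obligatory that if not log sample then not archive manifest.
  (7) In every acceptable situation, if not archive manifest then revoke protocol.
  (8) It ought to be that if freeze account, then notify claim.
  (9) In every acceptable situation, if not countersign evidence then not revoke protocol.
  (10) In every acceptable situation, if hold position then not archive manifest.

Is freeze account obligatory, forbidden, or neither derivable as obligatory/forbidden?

Premise 8 is O(freeze_account → notify_claim); even if O(notify_claim) held, inferring O(freeze_account) would be affirming the consequent — invalid.
No premise or chain of K-axiom applications forces O(freeze_account), and none forces O(¬freeze_account). So freeze_account is neither obligatory nor forbidden under these norms.

Neither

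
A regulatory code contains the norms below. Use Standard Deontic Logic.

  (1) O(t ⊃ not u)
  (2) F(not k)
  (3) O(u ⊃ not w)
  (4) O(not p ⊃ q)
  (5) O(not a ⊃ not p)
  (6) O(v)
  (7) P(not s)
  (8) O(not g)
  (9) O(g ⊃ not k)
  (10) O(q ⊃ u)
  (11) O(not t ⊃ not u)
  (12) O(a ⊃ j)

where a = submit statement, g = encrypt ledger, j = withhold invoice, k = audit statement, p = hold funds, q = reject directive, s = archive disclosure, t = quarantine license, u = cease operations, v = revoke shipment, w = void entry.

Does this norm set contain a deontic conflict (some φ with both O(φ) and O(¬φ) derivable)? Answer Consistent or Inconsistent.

Premise 9 is O(g ⊃ not k), but O(g) is not derivable from the premises, so it does not yield O(not k).
So O(not k) is not derivable, and the apparent clash with O(k) does not arise.
A world satisfying every obligation exists (e.g. a=true, g=false, j=true, k=true, p=true, q=false, s=false, t=false, u=false, v=true, w=false); no atom is both obligatory and forbidden, so the set is consistent.

Consistent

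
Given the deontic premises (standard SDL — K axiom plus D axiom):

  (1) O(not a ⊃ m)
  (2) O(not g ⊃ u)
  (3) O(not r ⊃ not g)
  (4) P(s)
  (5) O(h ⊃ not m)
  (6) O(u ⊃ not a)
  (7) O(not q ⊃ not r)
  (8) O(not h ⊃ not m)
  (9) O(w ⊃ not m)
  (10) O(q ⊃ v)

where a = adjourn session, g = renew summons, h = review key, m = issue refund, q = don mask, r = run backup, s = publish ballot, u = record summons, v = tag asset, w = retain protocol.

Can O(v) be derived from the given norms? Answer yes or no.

Premises 8 and 5 are O(not h ⊃ not m) and O(h ⊃ not m); every ideal world satisfies not h or h, so in either case not m holds — hence O(not m).
Premise 1 is O(not a ⊃ m); contrapositively O(not m ⊃ a). Since O(not m) holds, K gives O(a).
Premise 6, O(u ⊃ not a), contraposes to O(a ⊃ not u); with O(a) we get O(not u).
Premise 2, O(not g ⊃ u), contraposes to O(not u ⊃ g); with O(not u) we get O(g).
Premise 3, O(not r ⊃ not g), contraposes to O(g ⊃ r); with O(g) we get O(r).
Premise 7 is O(not q ⊃ not r); contrapositively O(r ⊃ q). Since O(r) holds, K gives O(q).
From O(q) and premise 10, O(q ⊃ v), we obtain O(v).
Premises 4, 9 do not contribute to this derivation.
So O(v) follows.

Yes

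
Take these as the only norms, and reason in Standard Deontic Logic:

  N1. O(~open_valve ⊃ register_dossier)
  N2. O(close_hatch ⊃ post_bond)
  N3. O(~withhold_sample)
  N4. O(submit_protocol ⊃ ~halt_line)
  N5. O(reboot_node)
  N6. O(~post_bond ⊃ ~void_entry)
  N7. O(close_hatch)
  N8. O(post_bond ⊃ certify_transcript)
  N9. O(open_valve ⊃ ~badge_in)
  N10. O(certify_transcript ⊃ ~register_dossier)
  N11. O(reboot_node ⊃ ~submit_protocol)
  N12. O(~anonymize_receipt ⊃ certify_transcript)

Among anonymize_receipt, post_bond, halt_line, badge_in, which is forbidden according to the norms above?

Premise 7 gives O(close_hatch).
From O(close_hatch) and premise 2, O(close_hatch ⊃ post_bond), we obtain O(post_bond).
From O(post_bond) and premise 8, O(post_bond ⊃ certify_transcript), we obtain O(certify_transcript).
Premise 10 is O(certify_transcript ⊃ ~register_dossier); since O(certify_transcript), deontic closure gives O(~register_dossier).
The contrapositive of premise 1 (O(~open_valve ⊃ register_dossier)) is O(~register_dossier ⊃ open_valve), and O(~register_dossier) is already established, so O(open_valve).
Applying K to premise 9 (O(open_valve ⊃ ~badge_in)) and O(open_valve) yields O(~badge_in).
So O(~badge_in) holds, i.e. badge_in is forbidden. None of the other listed options is forbidden under the premises.

badge_in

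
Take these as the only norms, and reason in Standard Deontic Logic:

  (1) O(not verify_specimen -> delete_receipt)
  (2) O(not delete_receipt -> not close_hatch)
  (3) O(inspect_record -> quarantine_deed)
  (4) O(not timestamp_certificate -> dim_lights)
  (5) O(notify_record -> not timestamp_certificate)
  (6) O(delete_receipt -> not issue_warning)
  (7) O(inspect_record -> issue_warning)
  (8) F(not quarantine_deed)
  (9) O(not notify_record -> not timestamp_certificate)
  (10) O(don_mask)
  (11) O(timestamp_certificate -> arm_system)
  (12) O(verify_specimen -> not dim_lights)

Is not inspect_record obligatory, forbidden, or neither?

Obligatory

Premises 9 and 5 are O(not notify_record -> not timestamp_certificate) and O(notify_record -> not timestamp_certificate); every ideal world satisfies not notify_record or notify_record, so in either case not timestamp_certificate holds — hence O(not timestamp_certificate).
From O(not timestamp_certificate) and premise 4, O(not timestamp_certificate -> dim_lights), we obtain O(dim_lights).
Premise 12 is O(verify_specimen -> not dim_lights); contrapositively O(dim_lights -> not verify_specimen). Since O(dim_lights) holds, K gives O(not verify_specimen).
With premise 1, O(not verify_specimen -> delete_receipt), the K-axiom yields O(delete_receipt).
Premise 6 is O(delete_receipt -> not issue_warning); since O(delete_receipt), deontic closure gives O(not issue_warning).
Premise 7, O(inspect_record -> issue_warning), contraposes to O(not issue_warning -> not inspect_record); with O(not issue_warning) we get O(not inspect_record).
Premises 2, 3, 8, 10, 11 do not contribute to this derivation.
Hence not inspect_record is obligatory.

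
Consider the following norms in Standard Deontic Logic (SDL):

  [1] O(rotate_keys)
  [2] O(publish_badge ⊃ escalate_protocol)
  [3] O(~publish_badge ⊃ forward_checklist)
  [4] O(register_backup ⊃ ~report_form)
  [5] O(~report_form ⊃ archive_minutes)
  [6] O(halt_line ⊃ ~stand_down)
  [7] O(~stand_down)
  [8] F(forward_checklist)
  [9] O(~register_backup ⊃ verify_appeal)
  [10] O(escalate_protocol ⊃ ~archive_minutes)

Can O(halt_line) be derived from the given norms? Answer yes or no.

No

Premise 6 is O(halt_line ⊃ ~stand_down); even if O(~stand_down) held, inferring O(halt_line) would be affirming the consequent — invalid.
No other premise forces O(halt_line). An ideal world satisfying every premise can still have halt_line false, so O(halt_line) is not derivable.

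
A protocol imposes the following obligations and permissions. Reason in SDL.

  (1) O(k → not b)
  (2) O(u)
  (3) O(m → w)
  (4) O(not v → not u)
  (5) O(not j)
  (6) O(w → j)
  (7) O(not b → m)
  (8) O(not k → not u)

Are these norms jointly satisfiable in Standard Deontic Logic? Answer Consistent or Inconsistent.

From premise 5 we have O(not j).
Premise 6 is O(w → j); contrapositively O(not j → not w). Since O(not j) holds, K gives O(not w).
Premise 3 is O(m → w); contrapositively O(not w → not m). Since O(not w) holds, K gives O(not m).
Premise 7, O(not b → m), contraposes to O(not m → b); with O(not m) we get O(b).
Premise 1, O(k → not b), contraposes to O(b → not k); with O(b) we get O(not k).
From O(not k) and premise 8, O(not k → not u), we obtain O(not u).
However, premise 2 gives O(u).
We now have both O(not u) and O(u) — u is simultaneously obligatory and forbidden, violating the D-axiom.

Inconsistent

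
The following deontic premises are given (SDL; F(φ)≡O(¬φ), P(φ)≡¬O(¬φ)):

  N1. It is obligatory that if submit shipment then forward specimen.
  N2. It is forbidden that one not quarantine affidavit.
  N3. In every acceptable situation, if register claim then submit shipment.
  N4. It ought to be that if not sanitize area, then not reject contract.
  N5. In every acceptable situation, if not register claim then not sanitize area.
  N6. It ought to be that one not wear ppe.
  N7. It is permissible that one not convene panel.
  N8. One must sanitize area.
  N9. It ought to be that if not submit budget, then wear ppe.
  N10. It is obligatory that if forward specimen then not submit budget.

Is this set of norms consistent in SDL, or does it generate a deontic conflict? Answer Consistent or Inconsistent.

Inconsistent

Premise 8 states O(sanitize_area) outright.
Premise 5 is O(¬register_claim → ¬sanitize_area); contrapositively O(sanitize_area → register_claim). Since O(sanitize_area) holds, K gives O(register_claim).
From O(register_claim) and premise 3, O(register_claim → submit_shipment), we obtain O(submit_shipment).
With premise 1, O(submit_shipment → forward_specimen), the K-axiom yields O(forward_specimen).
Premise 10 is O(forward_specimen → ¬submit_budget); since O(forward_specimen), deontic closure gives O(¬submit_budget).
Premise 9 is O(¬submit_budget → wear_ppe); since O(¬submit_budget), deontic closure gives O(wear_ppe).
But premise 6 directly asserts O(¬wear_ppe).
We now have both O(wear_ppe) and O(¬wear_ppe) — wear_ppe is simultaneously obligatory and forbidden, violating the D-axiom.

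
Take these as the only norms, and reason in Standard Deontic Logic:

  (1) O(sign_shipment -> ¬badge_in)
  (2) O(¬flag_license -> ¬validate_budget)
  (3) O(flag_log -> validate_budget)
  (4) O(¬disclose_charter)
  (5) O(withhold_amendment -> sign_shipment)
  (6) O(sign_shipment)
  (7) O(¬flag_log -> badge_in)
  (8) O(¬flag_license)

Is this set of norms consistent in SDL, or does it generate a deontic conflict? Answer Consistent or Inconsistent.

Premise 6 states O(sign_shipment) outright.
Premise 1 is O(sign_shipment -> ¬badge_in); since O(sign_shipment), deontic closure gives O(¬badge_in).
Premise 7 is O(¬flag_log -> badge_in); contrapositively O(¬badge_in -> flag_log). Since O(¬badge_in) holds, K gives O(flag_log).
From O(flag_log) and premise 3, O(flag_log -> validate_budget), we obtain O(validate_budget).
Premise 2, O(¬flag_license -> ¬validate_budget), contraposes to O(validate_budget -> flag_license); with O(validate_budget) we get O(flag_license).
However, premise 8 gives O(¬flag_license).
We now have both O(flag_license) and O(¬flag_license) — flag_license is simultaneously obligatory and forbidden, violating the D-axiom.

Inconsistent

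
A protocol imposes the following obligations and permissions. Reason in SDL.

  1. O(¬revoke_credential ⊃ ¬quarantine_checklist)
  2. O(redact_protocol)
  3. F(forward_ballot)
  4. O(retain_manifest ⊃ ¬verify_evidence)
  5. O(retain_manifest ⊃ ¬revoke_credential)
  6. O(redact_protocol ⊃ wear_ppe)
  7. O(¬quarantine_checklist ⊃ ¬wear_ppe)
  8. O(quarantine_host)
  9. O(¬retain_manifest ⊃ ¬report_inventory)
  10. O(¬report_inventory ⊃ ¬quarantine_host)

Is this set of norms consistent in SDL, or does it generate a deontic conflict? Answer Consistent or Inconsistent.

Inconsistent

Premise 2 gives O(redact_protocol).
Premise 6 is O(redact_protocol ⊃ wear_ppe); since O(redact_protocol), deontic closure gives O(wear_ppe).
Premise 7 is O(¬quarantine_checklist ⊃ ¬wear_ppe); contrapositively O(wear_ppe ⊃ quarantine_checklist). Since O(wear_ppe) holds, K gives O(quarantine_checklist).
Premise 1 is O(¬revoke_credential ⊃ ¬quarantine_checklist); contrapositively O(quarantine_checklist ⊃ revoke_credential). Since O(quarantine_checklist) holds, K gives O(revoke_credential).
Premise 5 is O(retain_manifest ⊃ ¬revoke_credential); contrapositively O(revoke_credential ⊃ ¬retain_manifest). Since O(revoke_credential) holds, K gives O(¬retain_manifest).
From O(¬retain_manifest) and premise 9, O(¬retain_manifest ⊃ ¬report_inventory), we obtain O(¬report_inventory).
Premise 10 is O(¬report_inventory ⊃ ¬quarantine_host); since O(¬report_inventory), deontic closure gives O(¬quarantine_host).
However, premise 8 gives O(quarantine_host).
We now have both O(¬quarantine_host) and O(quarantine_host) — quarantine_host is simultaneously obligatory and forbidden, violating the D-axiom.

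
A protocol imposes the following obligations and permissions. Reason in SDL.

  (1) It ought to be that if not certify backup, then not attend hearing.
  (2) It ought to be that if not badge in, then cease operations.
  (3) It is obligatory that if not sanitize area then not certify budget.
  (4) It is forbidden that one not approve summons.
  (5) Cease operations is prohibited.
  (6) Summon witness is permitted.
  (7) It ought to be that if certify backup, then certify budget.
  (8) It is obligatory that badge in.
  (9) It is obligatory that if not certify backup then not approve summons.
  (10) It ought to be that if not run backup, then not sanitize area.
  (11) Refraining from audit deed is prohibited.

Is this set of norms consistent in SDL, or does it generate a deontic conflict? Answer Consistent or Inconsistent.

Consistent

Premise 2 is O(¬badge_in → cease_operations), but O(¬badge_in) is not derivable from the premises, so it does not yield O(cease_operations).
So O(cease_operations) is not derivable, and the apparent clash with O(¬cease_operations) does not arise.
A world satisfying every obligation exists (e.g. approve_summons=true, attend_hearing=false, audit_deed=true, badge_in=true, cease_operations=false, certify_backup=true, certify_budget=true, run_backup=true, sanitize_area=true, summon_witness=false); no atom is both obligatory and forbidden, so the set is consistent.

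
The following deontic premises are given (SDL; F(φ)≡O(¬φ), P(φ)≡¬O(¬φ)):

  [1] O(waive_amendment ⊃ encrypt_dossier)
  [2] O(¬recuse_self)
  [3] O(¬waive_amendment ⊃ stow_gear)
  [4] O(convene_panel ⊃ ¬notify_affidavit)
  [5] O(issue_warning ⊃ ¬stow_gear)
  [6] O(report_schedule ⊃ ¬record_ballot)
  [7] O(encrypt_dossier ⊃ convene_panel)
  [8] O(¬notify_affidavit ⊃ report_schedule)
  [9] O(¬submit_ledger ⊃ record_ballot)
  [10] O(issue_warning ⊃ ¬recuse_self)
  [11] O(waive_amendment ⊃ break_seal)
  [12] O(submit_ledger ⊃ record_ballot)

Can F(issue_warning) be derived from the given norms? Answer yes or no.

Premises 12 and 9 are O(submit_ledger ⊃ record_ballot) and O(¬submit_ledger ⊃ record_ballot); every ideal world satisfies submit_ledger or ¬submit_ledger, so in either case record_ballot holds — hence O(record_ballot).
The contrapositive of premise 6 (O(report_schedule ⊃ ¬record_ballot)) is O(record_ballot ⊃ ¬report_schedule), and O(record_ballot) is already established, so O(¬report_schedule).
The contrapositive of premise 8 (O(¬notify_affidavit ⊃ report_schedule)) is O(¬report_schedule ⊃ notify_affidavit), and O(¬report_schedule) is already established, so O(notify_affidavit).
Premise 4 is O(convene_panel ⊃ ¬notify_affidavit); contrapositively O(notify_affidavit ⊃ ¬convene_panel). Since O(notify_affidavit) holds, K gives O(¬convene_panel).
Premise 7 is O(encrypt_dossier ⊃ convene_panel); contrapositively O(¬convene_panel ⊃ ¬encrypt_dossier). Since O(¬convene_panel) holds, K gives O(¬encrypt_dossier).
Premise 1, O(waive_amendment ⊃ encrypt_dossier), contraposes to O(¬encrypt_dossier ⊃ ¬waive_amendment); with O(¬encrypt_dossier) we get O(¬waive_amendment).
With premise 3, O(¬waive_amendment ⊃ stow_gear), the K-axiom yields O(stow_gear).
Premise 5, O(issue_warning ⊃ ¬stow_gear), contraposes to O(stow_gear ⊃ ¬issue_warning); with O(stow_gear) we get O(¬issue_warning).
Premises 2, 10, 11 do not contribute to this derivation.
So O(¬issue_warning) holds, i.e. F(issue_warning). The claim follows.

Yes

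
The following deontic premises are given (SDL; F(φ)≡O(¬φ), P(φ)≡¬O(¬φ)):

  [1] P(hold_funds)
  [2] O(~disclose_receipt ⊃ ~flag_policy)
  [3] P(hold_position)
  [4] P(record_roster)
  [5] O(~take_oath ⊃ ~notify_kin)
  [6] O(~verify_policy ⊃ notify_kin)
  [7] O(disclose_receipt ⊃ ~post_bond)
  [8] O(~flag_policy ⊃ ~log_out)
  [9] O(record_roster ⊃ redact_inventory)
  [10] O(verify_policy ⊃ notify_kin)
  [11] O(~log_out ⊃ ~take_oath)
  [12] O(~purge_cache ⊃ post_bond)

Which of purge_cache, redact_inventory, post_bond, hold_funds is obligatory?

Premises 10 and 6 cover both cases: O(verify_policy ⊃ notify_kin) and O(~verify_policy ⊃ notify_kin). Since verify_policy ∨ ~verify_policy is a tautology, O(notify_kin) follows.
The contrapositive of premise 5 (O(~take_oath ⊃ ~notify_kin)) is O(notify_kin ⊃ take_oath), and O(notify_kin) is already established, so O(take_oath).
Premise 11 is O(~log_out ⊃ ~take_oath); contrapositively O(take_oath ⊃ log_out). Since O(take_oath) holds, K gives O(log_out).
Premise 8, O(~flag_policy ⊃ ~log_out), contraposes to O(log_out ⊃ flag_policy); with O(log_out) we get O(flag_policy).
Premise 2, O(~disclose_receipt ⊃ ~flag_policy), contraposes to O(flag_policy ⊃ disclose_receipt); with O(flag_policy) we get O(disclose_receipt).
From O(disclose_receipt) and premise 7, O(disclose_receipt ⊃ ~post_bond), we obtain O(~post_bond).
Premise 12 is O(~purge_cache ⊃ post_bond); contrapositively O(~post_bond ⊃ purge_cache). Since O(~post_bond) holds, K gives O(purge_cache).
So O(purge_cache) holds — purge_cache is obligatory. None of the other listed options is made obligatory by any chain of premises.

purge_cache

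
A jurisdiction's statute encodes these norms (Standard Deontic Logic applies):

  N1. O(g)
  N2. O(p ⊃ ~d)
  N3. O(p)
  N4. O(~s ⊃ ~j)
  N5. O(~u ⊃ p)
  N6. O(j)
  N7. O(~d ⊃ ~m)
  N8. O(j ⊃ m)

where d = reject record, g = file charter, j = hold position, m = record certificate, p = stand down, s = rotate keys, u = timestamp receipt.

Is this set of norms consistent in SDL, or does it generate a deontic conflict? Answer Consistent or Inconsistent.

Premise 3 gives O(p).
From O(p) and premise 2, O(p ⊃ ~d), we obtain O(~d).
Premise 7 is O(~d ⊃ ~m); since O(~d), deontic closure gives O(~m).
Premise 8 is O(j ⊃ m); contrapositively O(~m ⊃ ~j). Since O(~m) holds, K gives O(~j).
However, premise 6 gives O(j).
We now have both O(~j) and O(j) — j is simultaneously obligatory and forbidden, violating the D-axiom.

Inconsistent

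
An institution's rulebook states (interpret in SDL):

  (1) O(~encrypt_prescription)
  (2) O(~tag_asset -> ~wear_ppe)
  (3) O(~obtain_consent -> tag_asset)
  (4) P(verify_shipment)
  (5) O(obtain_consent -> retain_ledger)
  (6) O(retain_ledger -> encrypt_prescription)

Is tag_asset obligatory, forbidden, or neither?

Obligatory

From premise 1 we have O(~encrypt_prescription).
Premise 6 is O(retain_ledger -> encrypt_prescription); contrapositively O(~encrypt_prescription -> ~retain_ledger). Since O(~encrypt_prescription) holds, K gives O(~retain_ledger).
The contrapositive of premise 5 (O(obtain_consent -> retain_ledger)) is O(~retain_ledger -> ~obtain_consent), and O(~retain_ledger) is already established, so O(~obtain_consent).
Applying K to premise 3 (O(~obtain_consent -> tag_asset)) and O(~obtain_consent) yields O(tag_asset).
Premises 2, 4 do not contribute to this derivation.
Hence tag_asset is obligatory.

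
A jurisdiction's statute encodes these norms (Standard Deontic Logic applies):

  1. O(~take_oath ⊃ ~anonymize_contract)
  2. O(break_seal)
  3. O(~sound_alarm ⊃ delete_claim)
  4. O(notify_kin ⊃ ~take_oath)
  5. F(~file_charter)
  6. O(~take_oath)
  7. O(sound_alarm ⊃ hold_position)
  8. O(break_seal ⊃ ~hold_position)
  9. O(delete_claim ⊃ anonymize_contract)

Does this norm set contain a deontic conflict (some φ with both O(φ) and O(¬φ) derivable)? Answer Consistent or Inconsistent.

Inconsistent

Premise 6 states O(~take_oath) outright.
Premise 1 is O(~take_oath ⊃ ~anonymize_contract); since O(~take_oath), deontic closure gives O(~anonymize_contract).
The contrapositive of premise 9 (O(delete_claim ⊃ anonymize_contract)) is O(~anonymize_contract ⊃ ~delete_claim), and O(~anonymize_contract) is already established, so O(~delete_claim).
Premise 3, O(~sound_alarm ⊃ delete_claim), contraposes to O(~delete_claim ⊃ sound_alarm); with O(~delete_claim) we get O(sound_alarm).
Applying K to premise 7 (O(sound_alarm ⊃ hold_position)) and O(sound_alarm) yields O(hold_position).
Premise 8 is O(break_seal ⊃ ~hold_position); contrapositively O(hold_position ⊃ ~break_seal). Since O(hold_position) holds, K gives O(~break_seal).
But premise 2 directly asserts O(break_seal).
We now have both O(~break_seal) and O(break_seal) — break_seal is simultaneously obligatory and forbidden, violating the D-axiom.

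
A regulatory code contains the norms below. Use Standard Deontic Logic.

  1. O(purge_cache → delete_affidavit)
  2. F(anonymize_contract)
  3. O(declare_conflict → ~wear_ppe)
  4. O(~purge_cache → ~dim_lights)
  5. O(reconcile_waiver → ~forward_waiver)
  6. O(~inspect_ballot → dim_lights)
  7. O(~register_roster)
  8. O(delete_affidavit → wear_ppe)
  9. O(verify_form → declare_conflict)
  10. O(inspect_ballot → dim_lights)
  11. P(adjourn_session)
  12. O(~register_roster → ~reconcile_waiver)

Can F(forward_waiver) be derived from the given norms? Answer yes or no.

No

Premise 5 is O(reconcile_waiver → ~forward_waiver), but O(reconcile_waiver) is not derivable from the premises, so it does not yield O(~forward_waiver).
No other premise forces O(~forward_waiver). An ideal world satisfying every premise can still have forward_waiver true, so F(forward_waiver) is not derivable.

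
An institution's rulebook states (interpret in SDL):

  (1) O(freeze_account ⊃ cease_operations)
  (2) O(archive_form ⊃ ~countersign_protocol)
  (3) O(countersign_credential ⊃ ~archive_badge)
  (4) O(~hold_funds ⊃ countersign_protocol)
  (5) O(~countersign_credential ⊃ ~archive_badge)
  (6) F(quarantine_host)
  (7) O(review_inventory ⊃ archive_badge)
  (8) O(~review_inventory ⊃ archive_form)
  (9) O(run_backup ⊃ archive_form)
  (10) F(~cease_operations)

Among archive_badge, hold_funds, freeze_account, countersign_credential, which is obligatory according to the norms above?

Premises 5 and 3 are O(~countersign_credential ⊃ ~archive_badge) and O(countersign_credential ⊃ ~archive_badge); every ideal world satisfies ~countersign_credential or countersign_credential, so in either case ~archive_badge holds — hence O(~archive_badge).
The contrapositive of premise 7 (O(review_inventory ⊃ archive_badge)) is O(~archive_badge ⊃ ~review_inventory), and O(~archive_badge) is already established, so O(~review_inventory).
Applying K to premise 8 (O(~review_inventory ⊃ archive_form)) and O(~review_inventory) yields O(archive_form).
Premise 2 is O(archive_form ⊃ ~countersign_protocol); since O(archive_form), deontic closure gives O(~countersign_protocol).
The contrapositive of premise 4 (O(~hold_funds ⊃ countersign_protocol)) is O(~countersign_protocol ⊃ hold_funds), and O(~countersign_protocol) is already established, so O(hold_funds).
So O(hold_funds) holds — hold_funds is obligatory. None of the other listed options is made obligatory by any chain of premises.

hold_funds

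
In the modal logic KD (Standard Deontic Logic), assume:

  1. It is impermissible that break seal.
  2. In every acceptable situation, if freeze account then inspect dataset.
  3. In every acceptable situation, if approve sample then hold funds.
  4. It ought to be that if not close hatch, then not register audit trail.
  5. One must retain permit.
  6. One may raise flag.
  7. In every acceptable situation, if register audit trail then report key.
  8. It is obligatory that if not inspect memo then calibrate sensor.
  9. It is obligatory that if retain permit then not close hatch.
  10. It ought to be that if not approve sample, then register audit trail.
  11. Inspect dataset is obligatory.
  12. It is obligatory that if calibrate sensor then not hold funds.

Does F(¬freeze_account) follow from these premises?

No

Premise 2 is O(freeze_account → inspect_dataset); even if O(inspect_dataset) held, inferring O(freeze_account) would be affirming the consequent — invalid.
No other premise forces O(freeze_account). An ideal world satisfying every premise can still have ¬freeze_account true, so F(¬freeze_account) is not derivable.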